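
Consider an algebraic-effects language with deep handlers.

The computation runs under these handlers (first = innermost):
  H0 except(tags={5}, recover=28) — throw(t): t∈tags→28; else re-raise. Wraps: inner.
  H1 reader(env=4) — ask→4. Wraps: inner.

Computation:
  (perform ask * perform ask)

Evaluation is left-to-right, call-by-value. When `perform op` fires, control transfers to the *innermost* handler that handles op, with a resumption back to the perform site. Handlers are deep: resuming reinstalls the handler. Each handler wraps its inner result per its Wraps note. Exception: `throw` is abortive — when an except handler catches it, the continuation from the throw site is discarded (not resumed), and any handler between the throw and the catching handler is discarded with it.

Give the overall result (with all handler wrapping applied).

Answer: 16

Working:
ask @ H1 ⇒ 4
ask @ H1 ⇒ 4
H0 returns 16
H1 returns 16
= 16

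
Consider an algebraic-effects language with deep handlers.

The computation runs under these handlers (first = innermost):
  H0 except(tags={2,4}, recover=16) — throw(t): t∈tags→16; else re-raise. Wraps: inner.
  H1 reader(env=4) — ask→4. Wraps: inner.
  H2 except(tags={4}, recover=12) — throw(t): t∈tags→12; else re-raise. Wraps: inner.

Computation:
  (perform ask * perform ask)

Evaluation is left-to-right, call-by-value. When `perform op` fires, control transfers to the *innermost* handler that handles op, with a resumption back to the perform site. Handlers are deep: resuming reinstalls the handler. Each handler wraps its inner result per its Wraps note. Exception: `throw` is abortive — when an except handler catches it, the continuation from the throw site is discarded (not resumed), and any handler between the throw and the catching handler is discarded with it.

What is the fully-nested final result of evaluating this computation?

Answer: 16

Step-by-step:
ask @ H1 ⇒ 4
ask @ H1 ⇒ 4
H0 returns 16
H1 returns 16
H2 returns 16
= 16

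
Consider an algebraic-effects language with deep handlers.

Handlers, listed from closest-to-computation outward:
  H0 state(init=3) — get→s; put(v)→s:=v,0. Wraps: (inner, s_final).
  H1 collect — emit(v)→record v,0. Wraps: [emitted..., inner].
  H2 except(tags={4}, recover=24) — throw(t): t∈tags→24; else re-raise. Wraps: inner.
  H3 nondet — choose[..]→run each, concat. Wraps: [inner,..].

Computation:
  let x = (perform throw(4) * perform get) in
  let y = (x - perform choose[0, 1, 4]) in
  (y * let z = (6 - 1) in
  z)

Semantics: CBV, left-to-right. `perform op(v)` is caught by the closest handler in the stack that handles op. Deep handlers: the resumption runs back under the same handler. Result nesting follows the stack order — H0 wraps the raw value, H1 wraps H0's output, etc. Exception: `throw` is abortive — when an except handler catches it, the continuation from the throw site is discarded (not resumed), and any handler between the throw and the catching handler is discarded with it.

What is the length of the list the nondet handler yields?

Answer: 1

Working:
throw(4) @ H2 caught ⇒ 24
H3 returns [24]
= [24]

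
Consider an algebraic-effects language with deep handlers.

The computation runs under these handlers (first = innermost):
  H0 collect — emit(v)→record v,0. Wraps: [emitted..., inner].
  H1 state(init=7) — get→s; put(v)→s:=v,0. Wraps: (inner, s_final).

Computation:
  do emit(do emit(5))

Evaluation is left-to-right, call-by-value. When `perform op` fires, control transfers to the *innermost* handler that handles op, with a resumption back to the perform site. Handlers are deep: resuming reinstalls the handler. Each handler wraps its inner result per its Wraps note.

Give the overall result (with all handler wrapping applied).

Answer: ([5, 0, 0], 7)

Step-by-step:
emit(5) @ H0 ⇒ out+=5
emit(0) @ H0 ⇒ out+=0
H0 returns [5, 0, 0]
H1 returns ([5, 0, 0], 7)
= ([5, 0, 0], 7)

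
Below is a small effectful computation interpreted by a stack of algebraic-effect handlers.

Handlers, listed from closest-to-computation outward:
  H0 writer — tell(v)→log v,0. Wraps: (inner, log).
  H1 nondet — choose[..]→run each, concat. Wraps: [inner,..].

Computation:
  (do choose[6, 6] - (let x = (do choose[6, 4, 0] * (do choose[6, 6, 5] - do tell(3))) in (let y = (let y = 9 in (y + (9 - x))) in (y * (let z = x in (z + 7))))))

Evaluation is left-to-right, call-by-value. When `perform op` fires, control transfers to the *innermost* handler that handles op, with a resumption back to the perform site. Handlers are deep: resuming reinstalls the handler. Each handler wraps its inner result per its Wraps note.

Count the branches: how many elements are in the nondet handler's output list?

Working:
choose[6, 6] @ H1
  branch[0] choose=6:
    choose[6, 4, 0] @ H1
      branch[0] choose=6:
        choose[6, 6, 5] @ H1
          branch[0] choose=6:
            tell(3) @ H0 ⇒ log+=3
            H0 returns (780, (3))
            H1 returns [(780, (3))]
          branch[1] choose=6:
            tell(3) @ H0 ⇒ log+=3
            H0 returns (780, (3))
            H1 returns [(780, (3))]
          branch[2] choose=5:
            tell(3) @ H0 ⇒ log+=3
            H0 returns (450, (3))
            H1 returns [(450, (3))]
      branch[1] choose=4:
        choose[6, 6, 5] @ H1
          branch[0] choose=6:
            tell(3) @ H0 ⇒ log+=3
            H0 returns (192, (3))
            H1 returns [(192, (3))]
          branch[1] choose=6:
            tell(3) @ H0 ⇒ log+=3
            H0 returns (192, (3))
            H1 returns [(192, (3))]
          branch[2] choose=5:
            tell(3) @ H0 ⇒ log+=3
            H0 returns (60, (3))
            H1 returns [(60, (3))]
      branch[2] choose=0:
        choose[6, 6, 5] @ H1
          branch[0] choose=6:
            tell(3) @ H0 ⇒ log+=3
            H0 returns (-120, (3))
            H1 returns [(-120, (3))]
          branch[1] choose=6:
            tell(3) @ H0 ⇒ log+=3
            H0 returns (-120, (3))
            H1 returns [(-120, (3))]
          branch[2] choose=5:
            tell(3) @ H0 ⇒ log+=3
            H0 returns (-120, (3))
            H1 returns [(-120, (3))]
  branch[1] choose=6:
    choose[6, 4, 0] @ H1
      branch[0] choose=6:
        choose[6, 6, 5] @ H1
          branch[0] choose=6:
            tell(3) @ H0 ⇒ log+=3
            H0 returns (780, (3))
            H1 returns [(780, (3))]
          branch[1] choose=6:
            tell(3) @ H0 ⇒ log+=3
            H0 returns (780, (3))
            H1 returns [(780, (3))]
          branch[2] choose=5:
            tell(3) @ H0 ⇒ log+=3
            H0 returns (450, (3))
            H1 returns [(450, (3))]
      branch[1] choose=4:
        choose[6, 6, 5] @ H1
          branch[0] choose=6:
            tell(3) @ H0 ⇒ log+=3
            H0 returns (192, (3))
            H1 returns [(192, (3))]
          branch[1] choose=6:
            tell(3) @ H0 ⇒ log+=3
            H0 returns (192, (3))
            H1 returns [(192, (3))]
          branch[2] choose=5:
            tell(3) @ H0 ⇒ log+=3
            H0 returns (60, (3))
            H1 returns [(60, (3))]
      branch[2] choose=0:
        choose[6, 6, 5] @ H1
          branch[0] choose=6:
            tell(3) @ H0 ⇒ log+=3
            H0 returns (-120, (3))
            H1 returns [(-120, (3))]
          branch[1] choose=6:
            tell(3) @ H0 ⇒ log+=3
            H0 returns (-120, (3))
            H1 returns [(-120, (3))]
          branch[2] choose=5:
            tell(3) @ H0 ⇒ log+=3
            H0 returns (-120, (3))
            H1 returns [(-120, (3))]
= [(780, (3)), (780, (3)), (450, (3)), (192, (3)), (192, (3)), (60, (3)), (-120, (3)), (-120, (3)), (-120, (3)), (780, (3)), (780, (3)), (450, (3)), (192, (3)), (192, (3)), (60, (3)), (-120, (3)), (-120, (3)), (-120, (3))]

Answer: 18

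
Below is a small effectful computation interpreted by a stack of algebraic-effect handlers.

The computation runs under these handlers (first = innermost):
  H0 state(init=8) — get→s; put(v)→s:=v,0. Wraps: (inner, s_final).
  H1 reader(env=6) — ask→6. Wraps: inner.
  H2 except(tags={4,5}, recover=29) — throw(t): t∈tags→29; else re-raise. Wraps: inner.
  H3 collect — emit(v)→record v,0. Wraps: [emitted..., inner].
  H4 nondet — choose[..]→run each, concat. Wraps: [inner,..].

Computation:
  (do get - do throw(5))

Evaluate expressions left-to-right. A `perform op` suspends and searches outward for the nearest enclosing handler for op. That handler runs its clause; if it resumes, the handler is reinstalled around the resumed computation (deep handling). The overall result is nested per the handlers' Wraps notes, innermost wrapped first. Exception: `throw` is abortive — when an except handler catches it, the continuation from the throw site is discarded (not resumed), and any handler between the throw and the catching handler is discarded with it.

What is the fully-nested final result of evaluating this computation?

Answer: [[29]]

Step-by-step:
get @ H0 ⇒ 8
throw(5) @ H2 caught ⇒ 29
H3 returns [29]
H4 returns [[29]]
= [[29]]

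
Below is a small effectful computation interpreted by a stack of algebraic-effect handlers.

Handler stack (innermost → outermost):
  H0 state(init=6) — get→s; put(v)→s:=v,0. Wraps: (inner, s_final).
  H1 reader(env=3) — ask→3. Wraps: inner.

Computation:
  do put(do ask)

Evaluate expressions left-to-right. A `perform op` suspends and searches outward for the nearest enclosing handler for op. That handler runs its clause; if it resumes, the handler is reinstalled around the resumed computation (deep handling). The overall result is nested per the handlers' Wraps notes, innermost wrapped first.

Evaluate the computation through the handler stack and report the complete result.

Evaluation trace:
ask @ H1 ⇒ 3
put(3) @ H0 ⇒ s:=3
H0 returns (0, 3)
H1 returns (0, 3)
= (0, 3)

Answer: (0, 3)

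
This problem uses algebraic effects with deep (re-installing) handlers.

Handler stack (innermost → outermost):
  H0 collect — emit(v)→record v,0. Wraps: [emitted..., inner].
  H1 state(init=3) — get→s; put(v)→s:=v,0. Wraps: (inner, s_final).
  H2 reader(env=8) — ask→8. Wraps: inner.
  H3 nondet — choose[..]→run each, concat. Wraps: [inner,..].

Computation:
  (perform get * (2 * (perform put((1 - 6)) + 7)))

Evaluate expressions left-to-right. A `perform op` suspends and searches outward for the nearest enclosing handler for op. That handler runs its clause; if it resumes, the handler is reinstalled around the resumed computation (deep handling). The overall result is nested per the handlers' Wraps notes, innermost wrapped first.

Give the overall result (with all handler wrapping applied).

Answer: [([42], -5)]

Step-by-step:
get @ H1 ⇒ 3
put(-5) @ H1 ⇒ s:=-5
H0 returns [42]
H1 returns ([42], -5)
H2 returns ([42], -5)
H3 returns [([42], -5)]
= [([42], -5)]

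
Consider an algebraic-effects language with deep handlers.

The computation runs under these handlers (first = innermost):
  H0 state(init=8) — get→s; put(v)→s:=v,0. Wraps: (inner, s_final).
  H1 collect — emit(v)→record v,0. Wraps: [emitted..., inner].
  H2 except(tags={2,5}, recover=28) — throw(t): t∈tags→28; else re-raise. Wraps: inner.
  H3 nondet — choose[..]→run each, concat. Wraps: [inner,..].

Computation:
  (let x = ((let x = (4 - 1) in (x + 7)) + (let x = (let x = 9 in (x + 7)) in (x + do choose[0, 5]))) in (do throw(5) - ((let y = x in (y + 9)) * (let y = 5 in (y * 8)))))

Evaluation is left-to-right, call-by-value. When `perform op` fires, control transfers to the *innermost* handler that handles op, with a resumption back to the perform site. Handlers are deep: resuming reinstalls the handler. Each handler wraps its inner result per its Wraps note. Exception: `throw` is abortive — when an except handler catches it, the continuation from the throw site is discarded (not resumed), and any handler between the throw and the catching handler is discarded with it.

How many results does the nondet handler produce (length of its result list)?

Answer: 2

Step-by-step:
choose[0, 5] @ H3
  branch[0] choose=0:
    throw(5) @ H2 caught ⇒ 28
    H3 returns [28]
  branch[1] choose=5:
    throw(5) @ H2 caught ⇒ 28
    H3 returns [28]
= [28, 28]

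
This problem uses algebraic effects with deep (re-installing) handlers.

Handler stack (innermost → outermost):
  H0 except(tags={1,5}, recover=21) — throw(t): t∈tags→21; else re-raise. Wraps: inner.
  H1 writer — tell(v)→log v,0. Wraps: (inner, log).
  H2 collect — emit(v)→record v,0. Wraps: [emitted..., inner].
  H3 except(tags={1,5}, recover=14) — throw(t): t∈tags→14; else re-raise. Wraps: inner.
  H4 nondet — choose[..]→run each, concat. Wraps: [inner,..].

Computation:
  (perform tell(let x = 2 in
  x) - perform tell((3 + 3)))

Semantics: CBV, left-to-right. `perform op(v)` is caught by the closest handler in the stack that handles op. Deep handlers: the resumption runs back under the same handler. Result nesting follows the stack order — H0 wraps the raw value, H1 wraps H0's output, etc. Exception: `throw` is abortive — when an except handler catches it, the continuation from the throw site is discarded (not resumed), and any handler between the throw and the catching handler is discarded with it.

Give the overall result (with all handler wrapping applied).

Working:
tell(2) @ H1 ⇒ log+=2
tell(6) @ H1 ⇒ log+=6
H0 returns 0
H1 returns (0, (2, 6))
H2 returns [(0, (2, 6))]
H3 returns [(0, (2, 6))]
H4 returns [[(0, (2, 6))]]
= [[(0, (2, 6))]]

Answer: [[(0, (2, 6))]]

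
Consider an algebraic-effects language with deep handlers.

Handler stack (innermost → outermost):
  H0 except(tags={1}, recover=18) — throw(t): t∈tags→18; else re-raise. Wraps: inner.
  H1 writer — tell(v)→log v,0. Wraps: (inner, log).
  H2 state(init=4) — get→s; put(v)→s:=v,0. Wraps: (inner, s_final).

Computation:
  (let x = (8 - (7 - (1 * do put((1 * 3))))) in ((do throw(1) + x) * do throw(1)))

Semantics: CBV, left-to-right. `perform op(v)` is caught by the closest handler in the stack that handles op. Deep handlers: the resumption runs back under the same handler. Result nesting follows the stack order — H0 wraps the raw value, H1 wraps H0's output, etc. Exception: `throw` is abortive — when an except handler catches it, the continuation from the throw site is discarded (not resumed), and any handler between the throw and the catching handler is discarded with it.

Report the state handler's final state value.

Answer: 3

Step-by-step:
put(3) @ H2 ⇒ s:=3
throw(1) @ H0 caught ⇒ 18
H1 returns (18, ())
H2 returns ((18, ()), 3)
= ((18, ()), 3)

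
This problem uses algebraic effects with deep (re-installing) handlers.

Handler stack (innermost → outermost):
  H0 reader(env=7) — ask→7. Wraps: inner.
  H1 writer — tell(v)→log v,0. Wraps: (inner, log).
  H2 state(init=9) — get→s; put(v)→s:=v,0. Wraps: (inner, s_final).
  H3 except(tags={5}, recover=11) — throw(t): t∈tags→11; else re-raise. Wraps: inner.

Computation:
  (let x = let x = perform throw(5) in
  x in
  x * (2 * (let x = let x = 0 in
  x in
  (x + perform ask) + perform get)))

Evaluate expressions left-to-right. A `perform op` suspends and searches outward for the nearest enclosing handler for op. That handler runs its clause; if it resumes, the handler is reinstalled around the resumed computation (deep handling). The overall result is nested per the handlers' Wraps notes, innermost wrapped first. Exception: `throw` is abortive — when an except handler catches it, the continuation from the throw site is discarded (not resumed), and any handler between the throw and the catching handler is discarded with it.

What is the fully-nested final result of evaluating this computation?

Answer: 11

Working:
throw(5) @ H3 caught ⇒ 11
= 11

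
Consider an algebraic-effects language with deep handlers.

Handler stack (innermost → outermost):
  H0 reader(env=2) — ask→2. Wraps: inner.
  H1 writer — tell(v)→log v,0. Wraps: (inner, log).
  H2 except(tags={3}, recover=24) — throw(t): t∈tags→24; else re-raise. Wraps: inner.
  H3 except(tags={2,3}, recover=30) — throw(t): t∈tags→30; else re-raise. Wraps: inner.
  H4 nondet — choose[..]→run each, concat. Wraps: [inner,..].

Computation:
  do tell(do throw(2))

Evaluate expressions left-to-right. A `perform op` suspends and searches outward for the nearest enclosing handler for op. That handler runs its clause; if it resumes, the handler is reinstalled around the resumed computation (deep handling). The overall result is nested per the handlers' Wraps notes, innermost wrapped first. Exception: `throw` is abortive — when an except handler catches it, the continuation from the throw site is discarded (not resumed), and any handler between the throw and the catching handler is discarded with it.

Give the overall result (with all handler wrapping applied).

Working:
throw(2) @ H2 re-raised
throw(2) @ H3 caught ⇒ 30
H4 returns [30]
= [30]

Answer: [30]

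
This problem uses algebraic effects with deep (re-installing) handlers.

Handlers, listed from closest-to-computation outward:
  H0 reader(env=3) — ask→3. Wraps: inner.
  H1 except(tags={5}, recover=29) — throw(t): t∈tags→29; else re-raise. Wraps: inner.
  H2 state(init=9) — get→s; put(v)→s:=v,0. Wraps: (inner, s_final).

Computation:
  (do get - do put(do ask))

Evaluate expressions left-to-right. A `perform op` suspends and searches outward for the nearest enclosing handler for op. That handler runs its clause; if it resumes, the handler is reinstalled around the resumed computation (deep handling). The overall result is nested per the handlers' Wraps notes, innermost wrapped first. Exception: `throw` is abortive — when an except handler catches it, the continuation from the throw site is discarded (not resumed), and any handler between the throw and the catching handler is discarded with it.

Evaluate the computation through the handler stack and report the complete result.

Answer: (9, 3)

Step-by-step:
get @ H2 ⇒ 9
ask @ H0 ⇒ 3
put(3) @ H2 ⇒ s:=3
H0 returns 9
H1 returns 9
H2 returns (9, 3)
= (9, 3)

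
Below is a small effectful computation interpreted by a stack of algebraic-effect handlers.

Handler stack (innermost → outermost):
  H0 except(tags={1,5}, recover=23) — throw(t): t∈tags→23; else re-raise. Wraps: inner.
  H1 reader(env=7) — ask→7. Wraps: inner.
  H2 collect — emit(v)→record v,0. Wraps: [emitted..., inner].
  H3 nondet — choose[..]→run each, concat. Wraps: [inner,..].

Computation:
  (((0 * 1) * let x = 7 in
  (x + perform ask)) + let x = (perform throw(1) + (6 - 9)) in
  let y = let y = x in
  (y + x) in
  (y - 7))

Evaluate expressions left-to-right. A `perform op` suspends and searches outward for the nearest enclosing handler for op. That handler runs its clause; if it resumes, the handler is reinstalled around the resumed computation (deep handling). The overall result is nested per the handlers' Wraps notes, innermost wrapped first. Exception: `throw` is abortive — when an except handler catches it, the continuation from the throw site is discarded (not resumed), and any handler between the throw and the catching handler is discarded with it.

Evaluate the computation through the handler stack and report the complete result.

Answer: [[23]]

Evaluation trace:
ask @ H1 ⇒ 7
throw(1) @ H0 caught ⇒ 23
H1 returns 23
H2 returns [23]
H3 returns [[23]]
= [[23]]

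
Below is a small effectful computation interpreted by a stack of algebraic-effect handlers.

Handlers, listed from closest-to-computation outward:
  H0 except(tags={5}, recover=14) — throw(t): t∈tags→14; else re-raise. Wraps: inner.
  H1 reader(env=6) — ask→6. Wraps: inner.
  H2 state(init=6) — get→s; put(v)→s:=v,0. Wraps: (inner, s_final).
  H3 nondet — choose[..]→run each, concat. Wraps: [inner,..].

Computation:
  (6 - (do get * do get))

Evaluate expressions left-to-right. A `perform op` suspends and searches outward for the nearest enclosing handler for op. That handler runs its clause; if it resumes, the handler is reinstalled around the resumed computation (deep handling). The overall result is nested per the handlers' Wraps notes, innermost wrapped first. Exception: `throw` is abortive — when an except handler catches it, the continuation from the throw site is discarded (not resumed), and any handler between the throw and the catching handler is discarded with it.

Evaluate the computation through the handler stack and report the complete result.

Answer: [(-30, 6)]

Working:
get @ H2 ⇒ 6
get @ H2 ⇒ 6
H0 returns -30
H1 returns -30
H2 returns (-30, 6)
H3 returns [(-30, 6)]
= [(-30, 6)]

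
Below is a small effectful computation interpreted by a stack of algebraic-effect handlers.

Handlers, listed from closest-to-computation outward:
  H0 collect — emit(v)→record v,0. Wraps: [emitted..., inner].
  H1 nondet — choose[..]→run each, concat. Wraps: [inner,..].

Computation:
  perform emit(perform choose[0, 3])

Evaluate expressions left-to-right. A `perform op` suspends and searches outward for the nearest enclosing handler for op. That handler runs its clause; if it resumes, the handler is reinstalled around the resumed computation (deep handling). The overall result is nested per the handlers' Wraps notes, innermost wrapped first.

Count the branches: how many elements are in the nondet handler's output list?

Working:
choose[0, 3] @ H1
  branch[0] choose=0:
    emit(0) @ H0 ⇒ out+=0
    H0 returns [0, 0]
    H1 returns [[0, 0]]
  branch[1] choose=3:
    emit(3) @ H0 ⇒ out+=3
    H0 returns [3, 0]
    H1 returns [[3, 0]]
= [[0, 0], [3, 0]]

Answer: 2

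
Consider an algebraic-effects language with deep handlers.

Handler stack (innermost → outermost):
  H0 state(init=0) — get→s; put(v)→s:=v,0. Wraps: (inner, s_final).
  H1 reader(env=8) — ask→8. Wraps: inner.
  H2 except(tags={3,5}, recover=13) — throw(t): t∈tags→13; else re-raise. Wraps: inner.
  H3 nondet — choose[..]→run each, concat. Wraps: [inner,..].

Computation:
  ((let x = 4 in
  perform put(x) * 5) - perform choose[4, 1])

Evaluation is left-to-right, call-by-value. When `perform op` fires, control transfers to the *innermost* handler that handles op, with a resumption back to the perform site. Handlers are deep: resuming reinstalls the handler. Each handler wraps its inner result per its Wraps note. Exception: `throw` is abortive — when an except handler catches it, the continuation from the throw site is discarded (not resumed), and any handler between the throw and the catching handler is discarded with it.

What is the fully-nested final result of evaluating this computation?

Answer: [(-4, 4), (-1, 4)]

Evaluation trace:
put(4) @ H0 ⇒ s:=4
choose[4, 1] @ H3
  branch[0] choose=4:
    H0 returns (-4, 4)
    H1 returns (-4, 4)
    H2 returns (-4, 4)
    H3 returns [(-4, 4)]
  branch[1] choose=1:
    H0 returns (-1, 4)
    H1 returns (-1, 4)
    H2 returns (-1, 4)
    H3 returns [(-1, 4)]
= [(-4, 4), (-1, 4)]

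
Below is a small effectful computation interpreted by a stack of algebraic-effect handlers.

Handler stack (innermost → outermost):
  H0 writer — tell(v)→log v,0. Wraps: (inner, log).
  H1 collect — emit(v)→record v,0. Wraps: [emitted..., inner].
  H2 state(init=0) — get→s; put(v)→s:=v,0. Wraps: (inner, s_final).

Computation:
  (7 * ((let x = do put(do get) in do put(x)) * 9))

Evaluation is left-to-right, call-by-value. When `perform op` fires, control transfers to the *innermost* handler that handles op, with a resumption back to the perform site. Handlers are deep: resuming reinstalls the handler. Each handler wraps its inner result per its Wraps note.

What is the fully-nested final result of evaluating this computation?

Answer: ([(0, ())], 0)

Working:
get @ H2 ⇒ 0
put(0) @ H2 ⇒ s:=0
put(0) @ H2 ⇒ s:=0
H0 returns (0, ())
H1 returns [(0, ())]
H2 returns ([(0, ())], 0)
= ([(0, ())], 0)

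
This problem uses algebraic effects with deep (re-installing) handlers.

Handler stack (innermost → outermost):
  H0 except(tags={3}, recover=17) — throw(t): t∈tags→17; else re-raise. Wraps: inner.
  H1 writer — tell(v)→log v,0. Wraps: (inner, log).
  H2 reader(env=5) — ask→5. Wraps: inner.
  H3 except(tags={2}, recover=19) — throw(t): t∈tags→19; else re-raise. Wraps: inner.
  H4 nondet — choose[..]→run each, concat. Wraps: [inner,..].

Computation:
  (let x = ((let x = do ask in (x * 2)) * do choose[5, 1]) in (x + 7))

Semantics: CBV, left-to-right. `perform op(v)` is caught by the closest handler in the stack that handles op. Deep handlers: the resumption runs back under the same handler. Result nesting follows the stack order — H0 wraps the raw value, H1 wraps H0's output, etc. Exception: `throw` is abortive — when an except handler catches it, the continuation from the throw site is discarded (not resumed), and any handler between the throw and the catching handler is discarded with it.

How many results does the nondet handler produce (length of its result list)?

Answer: 2

Working:
ask @ H2 ⇒ 5
choose[5, 1] @ H4
  branch[0] choose=5:
    H0 returns 57
    H1 returns (57, ())
    H2 returns (57, ())
    H3 returns (57, ())
    H4 returns [(57, ())]
  branch[1] choose=1:
    H0 returns 17
    H1 returns (17, ())
    H2 returns (17, ())
    H3 returns (17, ())
    H4 returns [(17, ())]
= [(57, ()), (17, ())]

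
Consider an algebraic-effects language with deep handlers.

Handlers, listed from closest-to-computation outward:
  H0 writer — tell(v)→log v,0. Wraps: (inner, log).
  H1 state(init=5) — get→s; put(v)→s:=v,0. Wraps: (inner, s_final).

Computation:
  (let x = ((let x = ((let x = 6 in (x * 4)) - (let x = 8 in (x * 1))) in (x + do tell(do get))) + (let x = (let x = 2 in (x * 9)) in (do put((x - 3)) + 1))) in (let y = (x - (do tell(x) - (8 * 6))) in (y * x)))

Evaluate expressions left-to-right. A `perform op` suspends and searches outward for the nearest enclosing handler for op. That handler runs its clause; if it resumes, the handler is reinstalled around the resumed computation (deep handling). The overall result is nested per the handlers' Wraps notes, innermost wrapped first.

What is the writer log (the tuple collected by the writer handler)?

Answer: (5, 17)

Step-by-step:
get @ H1 ⇒ 5
tell(5) @ H0 ⇒ log+=5
put(15) @ H1 ⇒ s:=15
tell(17) @ H0 ⇒ log+=17
H0 returns (1105, (5, 17))
H1 returns ((1105, (5, 17)), 15)
= ((1105, (5, 17)), 15)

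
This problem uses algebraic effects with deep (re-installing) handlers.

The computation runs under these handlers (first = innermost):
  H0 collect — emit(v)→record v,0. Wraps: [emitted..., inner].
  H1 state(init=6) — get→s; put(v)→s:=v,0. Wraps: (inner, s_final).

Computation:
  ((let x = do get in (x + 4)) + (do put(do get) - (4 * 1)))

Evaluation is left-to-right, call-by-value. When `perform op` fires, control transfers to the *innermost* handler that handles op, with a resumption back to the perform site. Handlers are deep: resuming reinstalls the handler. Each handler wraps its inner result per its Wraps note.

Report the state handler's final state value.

Evaluation trace:
get @ H1 ⇒ 6
get @ H1 ⇒ 6
put(6) @ H1 ⇒ s:=6
H0 returns [6]
H1 returns ([6], 6)
= ([6], 6)

Answer: 6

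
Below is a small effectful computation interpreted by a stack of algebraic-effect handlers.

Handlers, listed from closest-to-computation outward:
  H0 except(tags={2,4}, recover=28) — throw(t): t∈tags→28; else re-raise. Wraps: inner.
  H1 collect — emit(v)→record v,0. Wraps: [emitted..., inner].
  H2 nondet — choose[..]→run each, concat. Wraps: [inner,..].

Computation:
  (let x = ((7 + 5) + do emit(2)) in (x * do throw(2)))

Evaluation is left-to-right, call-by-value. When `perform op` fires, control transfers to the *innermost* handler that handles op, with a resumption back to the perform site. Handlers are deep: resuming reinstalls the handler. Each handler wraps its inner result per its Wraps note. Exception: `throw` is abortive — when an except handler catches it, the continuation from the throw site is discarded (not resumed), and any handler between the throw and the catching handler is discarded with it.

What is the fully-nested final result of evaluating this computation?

Step-by-step:
emit(2) @ H1 ⇒ out+=2
throw(2) @ H0 caught ⇒ 28
H1 returns [2, 28]
H2 returns [[2, 28]]
= [[2, 28]]

Answer: [[2, 28]]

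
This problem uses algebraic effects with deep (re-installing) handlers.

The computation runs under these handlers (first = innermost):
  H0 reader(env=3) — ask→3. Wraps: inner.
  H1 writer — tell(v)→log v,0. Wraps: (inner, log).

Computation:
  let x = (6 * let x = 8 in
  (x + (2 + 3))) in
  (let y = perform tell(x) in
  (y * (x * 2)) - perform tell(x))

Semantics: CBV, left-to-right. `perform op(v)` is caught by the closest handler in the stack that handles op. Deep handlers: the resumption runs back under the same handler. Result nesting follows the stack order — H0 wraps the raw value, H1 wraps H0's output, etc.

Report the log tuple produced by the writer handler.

Evaluation trace:
tell(78) @ H1 ⇒ log+=78
tell(78) @ H1 ⇒ log+=78
H0 returns 0
H1 returns (0, (78, 78))
= (0, (78, 78))

Answer: (78, 78)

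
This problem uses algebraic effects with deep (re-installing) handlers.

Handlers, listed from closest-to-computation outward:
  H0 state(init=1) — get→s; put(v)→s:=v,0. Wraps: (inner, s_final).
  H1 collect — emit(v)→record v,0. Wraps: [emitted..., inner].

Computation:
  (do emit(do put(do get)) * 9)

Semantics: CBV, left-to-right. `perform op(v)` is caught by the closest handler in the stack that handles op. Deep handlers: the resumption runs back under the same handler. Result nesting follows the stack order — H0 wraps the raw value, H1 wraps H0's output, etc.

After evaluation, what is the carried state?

Working:
get @ H0 ⇒ 1
put(1) @ H0 ⇒ s:=1
emit(0) @ H1 ⇒ out+=0
H0 returns (0, 1)
H1 returns [0, (0, 1)]
= [0, (0, 1)]

Answer: 1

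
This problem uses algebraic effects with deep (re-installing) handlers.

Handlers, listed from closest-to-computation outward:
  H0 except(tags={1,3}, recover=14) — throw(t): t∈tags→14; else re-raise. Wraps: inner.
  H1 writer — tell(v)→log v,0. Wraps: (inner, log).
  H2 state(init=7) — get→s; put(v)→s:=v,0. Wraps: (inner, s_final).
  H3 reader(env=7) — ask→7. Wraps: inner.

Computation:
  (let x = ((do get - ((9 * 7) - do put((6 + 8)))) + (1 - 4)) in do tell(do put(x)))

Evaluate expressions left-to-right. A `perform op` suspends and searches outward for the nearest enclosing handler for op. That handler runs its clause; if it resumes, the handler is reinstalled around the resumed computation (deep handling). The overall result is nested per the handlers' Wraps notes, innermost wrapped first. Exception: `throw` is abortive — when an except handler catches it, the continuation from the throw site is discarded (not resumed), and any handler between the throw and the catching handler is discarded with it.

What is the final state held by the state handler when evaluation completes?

Evaluation trace:
get @ H2 ⇒ 7
put(14) @ H2 ⇒ s:=14
put(-59) @ H2 ⇒ s:=-59
tell(0) @ H1 ⇒ log+=0
H0 returns 0
H1 returns (0, (0))
H2 returns ((0, (0)), -59)
H3 returns ((0, (0)), -59)
= ((0, (0)), -59)

Answer: -59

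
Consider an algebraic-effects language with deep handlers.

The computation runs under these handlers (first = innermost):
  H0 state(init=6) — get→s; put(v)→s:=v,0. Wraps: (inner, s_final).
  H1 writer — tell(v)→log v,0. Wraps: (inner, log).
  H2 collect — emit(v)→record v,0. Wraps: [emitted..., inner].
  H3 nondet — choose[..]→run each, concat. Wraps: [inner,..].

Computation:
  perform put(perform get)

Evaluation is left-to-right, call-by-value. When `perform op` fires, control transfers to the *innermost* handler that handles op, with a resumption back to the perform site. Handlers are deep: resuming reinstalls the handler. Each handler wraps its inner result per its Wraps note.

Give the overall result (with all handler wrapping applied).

Answer: [[((0, 6), ())]]

Step-by-step:
get @ H0 ⇒ 6
put(6) @ H0 ⇒ s:=6
H0 returns (0, 6)
H1 returns ((0, 6), ())
H2 returns [((0, 6), ())]
H3 returns [[((0, 6), ())]]
= [[((0, 6), ())]]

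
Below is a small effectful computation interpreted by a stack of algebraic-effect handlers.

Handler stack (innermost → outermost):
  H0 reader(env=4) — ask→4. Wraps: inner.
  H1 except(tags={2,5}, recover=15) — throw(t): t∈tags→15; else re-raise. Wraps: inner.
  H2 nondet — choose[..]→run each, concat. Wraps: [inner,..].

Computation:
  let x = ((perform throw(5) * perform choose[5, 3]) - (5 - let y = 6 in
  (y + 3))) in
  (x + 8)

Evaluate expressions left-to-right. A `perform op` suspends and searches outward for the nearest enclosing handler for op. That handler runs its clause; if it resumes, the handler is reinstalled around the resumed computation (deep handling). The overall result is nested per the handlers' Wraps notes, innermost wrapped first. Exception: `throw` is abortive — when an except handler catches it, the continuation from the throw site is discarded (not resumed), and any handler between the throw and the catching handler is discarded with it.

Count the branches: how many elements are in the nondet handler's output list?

Answer: 1

Step-by-step:
throw(5) @ H1 caught ⇒ 15
H2 returns [15]
= [15]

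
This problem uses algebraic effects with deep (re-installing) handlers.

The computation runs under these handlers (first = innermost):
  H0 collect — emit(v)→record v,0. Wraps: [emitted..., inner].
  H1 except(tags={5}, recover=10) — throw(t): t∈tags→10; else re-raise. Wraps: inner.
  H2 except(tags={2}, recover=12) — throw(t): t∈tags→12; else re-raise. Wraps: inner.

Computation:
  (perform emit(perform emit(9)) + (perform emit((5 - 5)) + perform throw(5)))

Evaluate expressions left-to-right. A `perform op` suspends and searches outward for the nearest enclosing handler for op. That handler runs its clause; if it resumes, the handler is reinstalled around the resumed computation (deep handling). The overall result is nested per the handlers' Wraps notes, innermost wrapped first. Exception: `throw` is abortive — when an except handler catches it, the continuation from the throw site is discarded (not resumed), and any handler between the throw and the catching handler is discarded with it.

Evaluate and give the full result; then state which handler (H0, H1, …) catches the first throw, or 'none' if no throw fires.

Evaluation trace:
emit(9) @ H0 ⇒ out+=9
emit(0) @ H0 ⇒ out+=0
emit(0) @ H0 ⇒ out+=0
throw(5) @ H1 caught ⇒ 10
H2 returns 10
= 10

Answer: 10 ; first throw caught by: H1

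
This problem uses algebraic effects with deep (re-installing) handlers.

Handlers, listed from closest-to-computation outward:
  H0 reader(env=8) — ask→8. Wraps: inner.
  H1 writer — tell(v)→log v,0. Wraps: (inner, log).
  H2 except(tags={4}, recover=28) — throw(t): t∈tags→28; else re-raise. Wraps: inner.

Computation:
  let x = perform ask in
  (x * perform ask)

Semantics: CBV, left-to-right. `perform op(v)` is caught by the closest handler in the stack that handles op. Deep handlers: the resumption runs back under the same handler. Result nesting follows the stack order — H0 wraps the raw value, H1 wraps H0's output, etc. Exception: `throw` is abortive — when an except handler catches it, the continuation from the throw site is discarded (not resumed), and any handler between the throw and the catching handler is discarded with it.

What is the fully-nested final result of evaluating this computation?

Answer: (64, ())

Step-by-step:
ask @ H0 ⇒ 8
ask @ H0 ⇒ 8
H0 returns 64
H1 returns (64, ())
H2 returns (64, ())
= (64, ())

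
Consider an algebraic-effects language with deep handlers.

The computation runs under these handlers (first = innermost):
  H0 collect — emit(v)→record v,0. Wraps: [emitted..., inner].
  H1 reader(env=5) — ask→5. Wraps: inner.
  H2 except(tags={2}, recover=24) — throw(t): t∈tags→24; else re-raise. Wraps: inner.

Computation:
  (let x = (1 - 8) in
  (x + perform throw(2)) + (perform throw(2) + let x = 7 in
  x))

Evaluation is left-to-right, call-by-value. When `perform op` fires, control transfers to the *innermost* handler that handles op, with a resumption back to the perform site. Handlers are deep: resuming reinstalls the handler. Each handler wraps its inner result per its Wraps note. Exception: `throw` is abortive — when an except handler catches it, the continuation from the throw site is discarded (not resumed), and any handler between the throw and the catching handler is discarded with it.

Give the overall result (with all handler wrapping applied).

Answer: 24

Step-by-step:
throw(2) @ H2 caught ⇒ 24
= 24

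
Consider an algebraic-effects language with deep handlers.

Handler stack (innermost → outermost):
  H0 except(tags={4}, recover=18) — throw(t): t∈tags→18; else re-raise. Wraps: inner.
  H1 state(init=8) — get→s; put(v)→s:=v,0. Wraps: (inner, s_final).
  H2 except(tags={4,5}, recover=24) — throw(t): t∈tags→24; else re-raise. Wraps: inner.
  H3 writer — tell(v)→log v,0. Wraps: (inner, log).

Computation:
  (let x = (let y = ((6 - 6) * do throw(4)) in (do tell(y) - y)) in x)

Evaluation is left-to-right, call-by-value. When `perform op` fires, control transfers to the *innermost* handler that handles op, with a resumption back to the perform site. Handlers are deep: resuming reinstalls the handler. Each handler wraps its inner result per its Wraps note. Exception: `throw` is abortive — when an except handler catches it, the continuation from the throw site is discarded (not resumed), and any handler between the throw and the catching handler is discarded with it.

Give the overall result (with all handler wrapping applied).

Answer: ((18, 8), ())

Evaluation trace:
throw(4) @ H0 caught ⇒ 18
H1 returns (18, 8)
H2 returns (18, 8)
H3 returns ((18, 8), ())
= ((18, 8), ())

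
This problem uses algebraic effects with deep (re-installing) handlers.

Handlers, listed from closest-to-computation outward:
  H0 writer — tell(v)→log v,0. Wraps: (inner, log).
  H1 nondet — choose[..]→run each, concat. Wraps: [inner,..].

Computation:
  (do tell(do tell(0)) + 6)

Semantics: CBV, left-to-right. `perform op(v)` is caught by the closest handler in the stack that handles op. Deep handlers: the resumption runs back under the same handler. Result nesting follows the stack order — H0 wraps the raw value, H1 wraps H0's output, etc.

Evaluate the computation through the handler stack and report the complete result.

Step-by-step:
tell(0) @ H0 ⇒ log+=0
tell(0) @ H0 ⇒ log+=0
H0 returns (6, (0, 0))
H1 returns [(6, (0, 0))]
= [(6, (0, 0))]

Answer: [(6, (0, 0))]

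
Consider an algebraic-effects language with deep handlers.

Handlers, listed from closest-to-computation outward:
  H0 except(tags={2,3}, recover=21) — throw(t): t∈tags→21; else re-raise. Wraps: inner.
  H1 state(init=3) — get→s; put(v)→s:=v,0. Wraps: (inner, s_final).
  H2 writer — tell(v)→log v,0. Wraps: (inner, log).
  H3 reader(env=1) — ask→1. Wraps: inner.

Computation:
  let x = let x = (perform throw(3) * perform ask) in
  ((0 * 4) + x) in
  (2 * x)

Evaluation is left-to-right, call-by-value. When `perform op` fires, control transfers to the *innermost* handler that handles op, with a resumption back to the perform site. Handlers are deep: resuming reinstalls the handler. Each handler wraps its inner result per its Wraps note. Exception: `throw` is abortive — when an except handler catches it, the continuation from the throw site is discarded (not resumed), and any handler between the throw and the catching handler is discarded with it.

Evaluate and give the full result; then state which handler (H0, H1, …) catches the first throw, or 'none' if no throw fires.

Step-by-step:
throw(3) @ H0 caught ⇒ 21
H1 returns (21, 3)
H2 returns ((21, 3), ())
H3 returns ((21, 3), ())
= ((21, 3), ())

Answer: ((21, 3), ()) ; first throw caught by: H0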